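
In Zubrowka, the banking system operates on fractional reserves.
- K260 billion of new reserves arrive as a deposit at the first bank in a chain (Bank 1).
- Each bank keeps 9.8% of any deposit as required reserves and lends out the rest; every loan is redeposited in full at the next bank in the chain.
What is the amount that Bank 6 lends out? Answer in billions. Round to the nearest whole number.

Each bank lends a fraction (1 − rr) = 0.9020 of the deposit it receives, so Bank 6 receives 260·0.9020^5 and lends 260·0.9020^6 ≈ 140.0273 billion.

K140 billion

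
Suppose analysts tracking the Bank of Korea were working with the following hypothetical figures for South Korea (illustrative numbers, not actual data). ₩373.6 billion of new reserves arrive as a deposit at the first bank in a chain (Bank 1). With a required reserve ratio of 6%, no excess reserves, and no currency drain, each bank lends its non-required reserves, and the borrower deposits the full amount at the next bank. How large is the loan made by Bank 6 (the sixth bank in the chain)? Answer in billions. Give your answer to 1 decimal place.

₩257.7 billion

Each bank lends a fraction (1 − rr) = 0.9400 of the deposit it receives, so Bank 6 receives 373.6·0.9400^5 and lends 373.6·0.9400^6 ≈ 257.7354 billion.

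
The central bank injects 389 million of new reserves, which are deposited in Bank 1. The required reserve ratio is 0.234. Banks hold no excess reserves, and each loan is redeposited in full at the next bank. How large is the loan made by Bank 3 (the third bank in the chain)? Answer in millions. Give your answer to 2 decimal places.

174.84 million

Each bank lends a fraction (1 − rr) = 0.7660 of the deposit it receives, so Bank 3 receives 389·0.7660^2 and lends 389·0.7660^3 ≈ 174.8380 million.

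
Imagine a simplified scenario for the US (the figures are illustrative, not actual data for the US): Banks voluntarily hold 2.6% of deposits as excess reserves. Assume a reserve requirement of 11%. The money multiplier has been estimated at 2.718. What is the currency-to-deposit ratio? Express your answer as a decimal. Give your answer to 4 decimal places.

0.3669

Using m = 2.718. From m = (1 + c)/(c + rr + e), rearranging gives 1 + c = m·(c + rr + e), so c·(1 − m) = m·(rr + e) − 1.
Hence c = [m·(rr + e) − 1]/(1 − m) = [2.718 × (0.11 + 0.026) − 1] / (1 − 2.718) ≈ 0.366910.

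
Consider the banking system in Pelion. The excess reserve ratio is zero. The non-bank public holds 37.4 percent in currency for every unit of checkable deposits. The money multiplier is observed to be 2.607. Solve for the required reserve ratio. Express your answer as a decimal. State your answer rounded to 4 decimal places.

0.1530

Using m = 2.607. Since m = (1 + c)/(c + rr + e), the denominator satisfies c + rr + e = (1 + c)/m = (1 + 0.374) / 2.607 ≈ 0.527043.
With c = 0.374 and e = 0, the required reserve ratio is 0.527043 − 0.374 − 0 = 0.153043.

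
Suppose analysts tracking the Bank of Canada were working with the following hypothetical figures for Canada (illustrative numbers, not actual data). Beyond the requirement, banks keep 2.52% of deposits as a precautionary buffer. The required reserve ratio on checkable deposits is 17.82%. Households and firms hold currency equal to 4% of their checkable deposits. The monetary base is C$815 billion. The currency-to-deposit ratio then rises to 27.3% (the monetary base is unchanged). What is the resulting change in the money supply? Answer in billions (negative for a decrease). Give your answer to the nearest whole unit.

-1305 billion

Initially m₁ = (1 + 0.04) / (0.1782 + 0.0252 + 0.04) ≈ 4.2728, so M₁ = 4.2728 × 815 = 3482.332 billion.
After the change m₂ = (1 + 0.273) / (0.1782 + 0.0252 + 0.273) ≈ 2.6721, so M₂ = 2.6721 × 815 = 2177.7615 billion.
ΔM = M₂ − M₁ = 2177.7615 − 3482.332 = -1304.5705 billion.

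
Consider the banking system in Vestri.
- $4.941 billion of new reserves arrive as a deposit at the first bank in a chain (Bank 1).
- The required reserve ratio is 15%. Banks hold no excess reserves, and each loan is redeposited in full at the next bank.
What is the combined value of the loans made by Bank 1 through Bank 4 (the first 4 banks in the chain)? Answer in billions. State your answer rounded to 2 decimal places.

Bank i lends (1 − rr)^i of the original deposit: Bank 1 lends 4.941·0.8500 ≈ 4.1998, Bank 2 lends 4.941·0.8500² ≈ 3.5699, and so on.
Summing a geometric series: total = 4.941·[0.8500·(1 − 0.8500^4) / (1 − 0.8500)] ≈ 13.3833 billion.

$13.38 billion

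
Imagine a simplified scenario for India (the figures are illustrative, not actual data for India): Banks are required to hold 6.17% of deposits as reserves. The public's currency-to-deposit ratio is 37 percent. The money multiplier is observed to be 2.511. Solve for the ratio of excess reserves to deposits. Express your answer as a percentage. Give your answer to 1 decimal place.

Using m = 2.511. Since m = (1 + c)/(c + rr + e), the denominator satisfies c + rr + e = (1 + c)/m = (1 + 0.37) / 2.511 ≈ 0.545599.
With c = 0.37 and rr = 0.0617, the ratio of excess reserves to deposits is 0.545599 − 0.37 − 0.0617 = 0.113899.

11.4%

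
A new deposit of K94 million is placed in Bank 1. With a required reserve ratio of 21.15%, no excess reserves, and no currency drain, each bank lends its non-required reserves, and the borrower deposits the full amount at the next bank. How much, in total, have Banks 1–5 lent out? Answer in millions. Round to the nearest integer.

Bank i lends (1 − rr)^i of the original deposit: Bank 1 lends 94·0.7885 = 74.1190, Bank 2 lends 94·0.7885² ≈ 58.4428, and so on.
Summing a geometric series: total = 94·[0.7885·(1 − 0.7885^5) / (1 − 0.7885)] ≈ 243.6306 million.

K244 million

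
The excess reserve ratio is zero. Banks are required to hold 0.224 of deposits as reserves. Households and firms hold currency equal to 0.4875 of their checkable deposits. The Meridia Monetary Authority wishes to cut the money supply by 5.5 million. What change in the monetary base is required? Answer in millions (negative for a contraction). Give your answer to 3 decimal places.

-2.631 million

The money multiplier is m = (1 + c) / (rr + c) = (1 + 0.4875) / (0.224 + 0.4875) ≈ 2.09065.
ΔMB = ΔM / m = (−5.5) / 2.09065 ≈ -2.6308 million.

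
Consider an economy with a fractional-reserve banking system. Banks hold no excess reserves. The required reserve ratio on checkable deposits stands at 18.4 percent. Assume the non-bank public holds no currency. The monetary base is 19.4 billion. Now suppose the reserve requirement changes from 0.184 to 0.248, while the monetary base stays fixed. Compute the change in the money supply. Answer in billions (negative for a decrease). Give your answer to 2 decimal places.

Initially m₁ = 1 / (0.184) ≈ 5.43478, so M₁ = 5.43478 × 19.4 ≈ 105.4347 billion.
After the change m₂ = 1 / (0.248) ≈ 4.03226, so M₂ = 4.03226 × 19.4 ≈ 78.2258 billion.
ΔM = M₂ − M₁ = 78.2258 − 105.4347 = -27.2089 billion.

-27.21 billion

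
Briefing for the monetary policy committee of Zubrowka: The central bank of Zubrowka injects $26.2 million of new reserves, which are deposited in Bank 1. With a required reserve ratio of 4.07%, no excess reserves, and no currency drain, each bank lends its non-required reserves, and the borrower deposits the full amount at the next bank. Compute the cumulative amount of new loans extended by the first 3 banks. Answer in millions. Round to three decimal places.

$72.374 million

Bank i lends (1 − rr)^i of the original deposit: Bank 1 lends 26.2·0.9593 ≈ 25.1337, Bank 2 lends 26.2·0.9593² ≈ 24.1107, and so on.
Summing a geometric series: total = 26.2·[0.9593·(1 − 0.9593^3) / (1 − 0.9593)] ≈ 72.3738 million.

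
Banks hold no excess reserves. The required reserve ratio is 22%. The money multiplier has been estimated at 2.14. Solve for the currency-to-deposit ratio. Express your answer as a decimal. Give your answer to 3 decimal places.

0.464

Using m = 2.14. From m = (1 + c)/(c + rr + e), rearranging gives 1 + c = m·(c + rr + e), so c·(1 − m) = m·(rr + e) − 1.
Hence c = [m·(rr + e) − 1]/(1 − m) = [2.14 × (0.22 + 0) − 1] / (1 − 2.14) ≈ 0.464211.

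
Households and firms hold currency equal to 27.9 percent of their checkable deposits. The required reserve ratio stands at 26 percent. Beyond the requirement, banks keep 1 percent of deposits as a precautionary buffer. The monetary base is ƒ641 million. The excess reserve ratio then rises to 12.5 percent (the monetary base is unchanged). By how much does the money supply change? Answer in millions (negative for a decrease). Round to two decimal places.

-258.63 million

Initially m₁ = (1 + 0.279) / (0.26 + 0.01 + 0.279) ≈ 2.329690, so M₁ = 2.329690 × 641 ≈ 1493.3313 million.
After the change m₂ = (1 + 0.279) / (0.26 + 0.125 + 0.279) ≈ 1.926205, so M₂ = 1.926205 × 641 ≈ 1234.6974 million.
ΔM = M₂ − M₁ = 1234.6974 − 1493.3313 = -258.6339 million.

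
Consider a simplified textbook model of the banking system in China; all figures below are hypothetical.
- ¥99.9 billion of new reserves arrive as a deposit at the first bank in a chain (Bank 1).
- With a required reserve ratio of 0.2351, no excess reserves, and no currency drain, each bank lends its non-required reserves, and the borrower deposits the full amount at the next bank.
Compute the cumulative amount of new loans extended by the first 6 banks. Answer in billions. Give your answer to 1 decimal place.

Bank i lends (1 − rr)^i of the original deposit: Bank 1 lends 99.9·0.7649 ≈ 76.4135, Bank 2 lends 99.9·0.7649² ≈ 58.4487, and so on.
Summing a geometric series: total = 99.9·[0.7649·(1 − 0.7649^6) / (1 − 0.7649)] ≈ 259.9309 billion.

¥259.9 billion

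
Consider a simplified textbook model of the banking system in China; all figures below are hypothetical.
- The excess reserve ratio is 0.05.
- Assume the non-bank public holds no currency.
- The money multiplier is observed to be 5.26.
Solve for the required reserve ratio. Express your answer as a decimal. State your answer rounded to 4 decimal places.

0.1401

Using m = 5.26. Since m = (1 + c)/(c + rr + e), the denominator satisfies c + rr + e = (1 + c)/m = (1 + 0) / 5.26 ≈ 0.190114.
With c = 0 and e = 0.05, the required reserve ratio is 0.190114 − 0 − 0.05 = 0.140114.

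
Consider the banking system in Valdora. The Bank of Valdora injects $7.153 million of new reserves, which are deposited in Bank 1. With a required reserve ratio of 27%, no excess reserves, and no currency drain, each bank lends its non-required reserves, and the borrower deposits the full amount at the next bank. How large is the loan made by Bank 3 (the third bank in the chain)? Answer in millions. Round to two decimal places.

$2.78 million

Each bank lends a fraction (1 − rr) = 0.7300 of the deposit it receives, so Bank 3 receives 7.153·0.7300^2 and lends 7.153·0.7300^3 ≈ 2.7826 million.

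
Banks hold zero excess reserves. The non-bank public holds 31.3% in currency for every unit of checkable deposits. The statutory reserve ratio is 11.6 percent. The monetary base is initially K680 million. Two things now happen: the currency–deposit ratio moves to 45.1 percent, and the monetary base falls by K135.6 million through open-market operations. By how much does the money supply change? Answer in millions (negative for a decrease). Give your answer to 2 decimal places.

Before: m₁ = (1 + 0.313) / (0.116 + 0.313) ≈ 3.060606, MB₁ = 680, so M₁ = 3.060606 × 680 ≈ 2081.2121 million.
After: m₂ = (1 + 0.451) / (0.116 + 0.451) ≈ 2.559083, MB₂ = 680 − 135.6 = 544.4, so M₂ = 2.559083 × 544.4 ≈ 1393.1648 million.
ΔM = M₂ − M₁ = 1393.1648 − 2081.2121 = -688.0473 million.

-688.05 million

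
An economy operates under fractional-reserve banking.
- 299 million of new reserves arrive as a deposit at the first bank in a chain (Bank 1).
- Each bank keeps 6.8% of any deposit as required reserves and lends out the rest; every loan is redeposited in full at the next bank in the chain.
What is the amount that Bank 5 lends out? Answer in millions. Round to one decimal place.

Each bank lends a fraction (1 − rr) = 0.9320 of the deposit it receives, so Bank 5 receives 299·0.9320^4 and lends 299·0.9320^5 ≈ 210.2571 million.

210.3 million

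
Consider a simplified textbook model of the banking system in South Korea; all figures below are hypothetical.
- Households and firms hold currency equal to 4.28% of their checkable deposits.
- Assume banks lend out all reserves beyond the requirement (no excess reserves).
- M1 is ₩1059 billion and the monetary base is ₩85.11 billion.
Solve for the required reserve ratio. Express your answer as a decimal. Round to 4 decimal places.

0.0410

Using m = M/MB = 1059/85.11 ≈ 12.442721. Since m = (1 + c)/(c + rr + e), the denominator satisfies c + rr + e = (1 + c)/m = (1 + 0.0428) / 12.442721 ≈ 0.083808.
With c = 0.0428 and e = 0, the required reserve ratio is 0.083808 − 0.0428 − 0 = 0.041008.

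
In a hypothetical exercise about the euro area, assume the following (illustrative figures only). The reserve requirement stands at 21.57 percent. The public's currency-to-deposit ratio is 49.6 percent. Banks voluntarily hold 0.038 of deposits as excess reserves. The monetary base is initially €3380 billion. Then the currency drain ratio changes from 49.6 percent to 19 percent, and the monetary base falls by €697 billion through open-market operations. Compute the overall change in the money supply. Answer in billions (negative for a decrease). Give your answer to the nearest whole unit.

€451 billion

Before: m₁ = (1 + 0.496) / (0.2157 + 0.038 + 0.496) ≈ 1.99546, MB₁ = 3380, so M₁ = 1.99546 × 3380 = 6744.6548 billion.
After: m₂ = (1 + 0.19) / (0.2157 + 0.038 + 0.19) ≈ 2.68199, MB₂ = 3380 − 697 = 2683, so M₂ = 2.68199 × 2683 ≈ 7195.7792 billion.
ΔM = M₂ − M₁ = 7195.7792 − 6744.6548 = 451.1244 billion.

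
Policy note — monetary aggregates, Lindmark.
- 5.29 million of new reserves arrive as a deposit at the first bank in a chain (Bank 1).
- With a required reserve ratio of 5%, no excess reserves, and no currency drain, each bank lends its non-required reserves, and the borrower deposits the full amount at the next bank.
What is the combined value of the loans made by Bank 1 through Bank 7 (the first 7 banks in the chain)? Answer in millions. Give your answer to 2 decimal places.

30.32 million

Bank i lends (1 − rr)^i of the original deposit: Bank 1 lends 5.29·0.9500 = 5.0255, Bank 2 lends 5.29·0.9500² ≈ 4.7742, and so on.
Summing a geometric series: total = 5.29·[0.9500·(1 − 0.9500^7) / (1 − 0.9500)] ≈ 30.3201 million.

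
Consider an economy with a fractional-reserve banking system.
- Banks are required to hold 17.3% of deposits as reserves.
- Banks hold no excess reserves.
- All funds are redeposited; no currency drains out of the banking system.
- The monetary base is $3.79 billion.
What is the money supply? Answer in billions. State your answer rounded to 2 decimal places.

$21.91 billion

With no currency drain or excess reserves, the money multiplier is m = 1/rr = 1/0.173 ≈ 5.7803.
Money supply M = m × MB = 5.7803 × 3.79 ≈ 21.9073 billion.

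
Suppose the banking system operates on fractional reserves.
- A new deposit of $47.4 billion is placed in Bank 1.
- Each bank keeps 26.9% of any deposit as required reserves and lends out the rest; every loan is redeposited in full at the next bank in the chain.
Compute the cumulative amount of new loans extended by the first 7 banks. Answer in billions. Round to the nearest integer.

$114 billion

Bank i lends (1 − rr)^i of the original deposit: Bank 1 lends 47.4·0.7310 = 34.6494, Bank 2 lends 47.4·0.7310² ≈ 25.3287, and so on.
Summing a geometric series: total = 47.4·[0.7310·(1 − 0.7310^7) / (1 − 0.7310)] ≈ 114.4412 billion.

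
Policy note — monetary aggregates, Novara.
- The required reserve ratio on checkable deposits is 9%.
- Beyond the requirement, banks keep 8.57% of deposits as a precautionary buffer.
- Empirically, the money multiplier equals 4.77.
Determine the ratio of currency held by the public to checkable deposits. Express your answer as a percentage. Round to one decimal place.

Using m = 4.77. From m = (1 + c)/(c + rr + e), rearranging gives 1 + c = m·(c + rr + e), so c·(1 − m) = m·(rr + e) − 1.
Hence c = [m·(rr + e) − 1]/(1 − m) = [4.77 × (0.09 + 0.0857) − 1] / (1 − 4.77) ≈ 0.042947.

4.3%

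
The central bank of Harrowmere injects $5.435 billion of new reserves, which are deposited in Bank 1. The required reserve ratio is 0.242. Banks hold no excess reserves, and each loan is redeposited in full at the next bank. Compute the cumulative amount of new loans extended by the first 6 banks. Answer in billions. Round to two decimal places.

$13.79 billion

Bank i lends (1 − rr)^i of the original deposit: Bank 1 lends 5.435·0.7580 ≈ 4.1197, Bank 2 lends 5.435·0.7580² ≈ 3.1228, and so on.
Summing a geometric series: total = 5.435·[0.7580·(1 − 0.7580^6) / (1 − 0.7580)] ≈ 13.7947 billion.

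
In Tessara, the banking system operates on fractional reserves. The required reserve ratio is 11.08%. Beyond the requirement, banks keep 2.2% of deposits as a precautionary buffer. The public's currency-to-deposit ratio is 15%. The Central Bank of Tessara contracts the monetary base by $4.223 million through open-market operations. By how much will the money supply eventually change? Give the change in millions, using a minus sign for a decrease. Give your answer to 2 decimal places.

-17.17 million

The money multiplier is m = (1 + c) / (rr + e + c) = (1 + 0.15) / (0.1108 + 0.022 + 0.15) ≈ 4.0665.
The sale removes 4.223 million of base, so ΔM = m × ΔMB = 4.0665 × (−4.223) ≈ -17.1728 million.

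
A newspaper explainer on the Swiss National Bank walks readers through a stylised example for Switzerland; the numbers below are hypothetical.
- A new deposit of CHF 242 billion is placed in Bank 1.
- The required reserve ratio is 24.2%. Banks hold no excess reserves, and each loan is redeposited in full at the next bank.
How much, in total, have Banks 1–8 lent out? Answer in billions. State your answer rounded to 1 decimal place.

CHF 675.4 billion

Bank i lends (1 − rr)^i of the original deposit: Bank 1 lends 242·0.7580 = 183.4360, Bank 2 lends 242·0.7580² ≈ 139.0445, and so on.
Summing a geometric series: total = 242·[0.7580·(1 − 0.7580^8) / (1 − 0.7580)] ≈ 675.3919 billion.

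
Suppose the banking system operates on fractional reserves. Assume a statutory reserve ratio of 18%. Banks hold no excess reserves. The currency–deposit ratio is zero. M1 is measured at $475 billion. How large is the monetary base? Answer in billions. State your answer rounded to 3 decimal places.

With no currency drain and no excess reserves, the money multiplier is m = 1/rr = 1/0.18 ≈ 5.5555556.
The monetary base is MB = M / m = 475 / 5.5555556 ≈ 85.5 billion.

$85.500 billion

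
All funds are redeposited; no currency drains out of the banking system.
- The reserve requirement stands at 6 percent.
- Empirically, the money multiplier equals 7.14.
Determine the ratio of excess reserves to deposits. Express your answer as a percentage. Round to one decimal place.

Using m = 7.14. Since m = (1 + c)/(c + rr + e), the denominator satisfies c + rr + e = (1 + c)/m = (1 + 0) / 7.14 ≈ 0.140056.
With c = 0 and rr = 0.06, the ratio of excess reserves to deposits is 0.140056 − 0 − 0.06 = 0.080056.

8.0%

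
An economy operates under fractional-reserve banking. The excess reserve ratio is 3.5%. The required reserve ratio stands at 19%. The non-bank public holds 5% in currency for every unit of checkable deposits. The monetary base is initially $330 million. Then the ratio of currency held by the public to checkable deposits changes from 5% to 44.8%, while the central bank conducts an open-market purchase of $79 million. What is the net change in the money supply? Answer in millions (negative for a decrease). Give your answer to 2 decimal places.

Before: m₁ = (1 + 0.05) / (0.19 + 0.035 + 0.05) ≈ 3.818182, MB₁ = 330, so M₁ = 3.818182 × 330 ≈ 1260.0001 million.
After: m₂ = (1 + 0.448) / (0.19 + 0.035 + 0.448) ≈ 2.151560, MB₂ = 330 + 79 = 409, so M₂ = 2.151560 × 409 ≈ 879.988 million.
ΔM = M₂ − M₁ = 879.988 − 1260.0001 = -380.0121 million.

-380.01 million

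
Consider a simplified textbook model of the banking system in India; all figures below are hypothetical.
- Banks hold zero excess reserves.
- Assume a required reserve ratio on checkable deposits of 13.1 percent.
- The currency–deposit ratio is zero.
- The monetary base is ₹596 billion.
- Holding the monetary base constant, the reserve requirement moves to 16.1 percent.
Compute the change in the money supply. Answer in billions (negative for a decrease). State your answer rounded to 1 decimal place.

-847.8 billion

Initially m₁ = 1 / (0.131) ≈ 7.63359, so M₁ = 7.63359 × 596 ≈ 4549.6196 billion.
After the change m₂ = 1 / (0.161) ≈ 6.21118, so M₂ = 6.21118 × 596 ≈ 3701.8633 billion.
ΔM = M₂ − M₁ = 3701.8633 − 4549.6196 = -847.7563 billion.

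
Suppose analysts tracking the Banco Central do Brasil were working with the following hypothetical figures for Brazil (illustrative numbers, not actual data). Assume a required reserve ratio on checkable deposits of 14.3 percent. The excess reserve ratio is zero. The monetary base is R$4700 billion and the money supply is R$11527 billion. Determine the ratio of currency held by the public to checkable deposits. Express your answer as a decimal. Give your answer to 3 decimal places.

0.447

Using m = M/MB = 11527/4700 ≈ 2.452553. From m = (1 + c)/(c + rr + e), rearranging gives 1 + c = m·(c + rr + e), so c·(1 − m) = m·(rr + e) − 1.
Hence c = [m·(rr + e) − 1]/(1 − m) = [2.452553 × (0.143 + 0) − 1] / (1 − 2.452553) ≈ 0.446996.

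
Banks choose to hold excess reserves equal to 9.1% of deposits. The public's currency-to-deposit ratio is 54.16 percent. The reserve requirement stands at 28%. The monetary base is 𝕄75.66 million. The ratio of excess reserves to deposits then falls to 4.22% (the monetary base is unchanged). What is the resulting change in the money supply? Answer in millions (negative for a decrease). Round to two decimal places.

Initially m₁ = (1 + 0.5416) / (0.28 + 0.091 + 0.5416) ≈ 1.68924, so M₁ = 1.68924 × 75.66 ≈ 127.8079 million.
After the change m₂ = (1 + 0.5416) / (0.28 + 0.0422 + 0.5416) ≈ 1.78467, so M₂ = 1.78467 × 75.66 ≈ 135.0281 million.
ΔM = M₂ − M₁ = 135.0281 − 127.8079 = 7.2202 million.

𝕄7.22 million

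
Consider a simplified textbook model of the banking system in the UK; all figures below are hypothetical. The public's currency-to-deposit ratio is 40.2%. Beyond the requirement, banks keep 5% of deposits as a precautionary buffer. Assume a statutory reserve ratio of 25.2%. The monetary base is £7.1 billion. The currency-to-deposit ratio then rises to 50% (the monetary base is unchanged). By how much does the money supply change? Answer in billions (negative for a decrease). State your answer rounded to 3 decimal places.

-0.860 billion

Initially m₁ = (1 + 0.402) / (0.252 + 0.05 + 0.402) ≈ 1.99148, so M₁ = 1.99148 × 7.1 ≈ 14.1395 billion.
After the change m₂ = (1 + 0.5) / (0.252 + 0.05 + 0.5) ≈ 1.87032, so M₂ = 1.87032 × 7.1 ≈ 13.2793 billion.
ΔM = M₂ − M₁ = 13.2793 − 14.1395 = -0.8602 billion.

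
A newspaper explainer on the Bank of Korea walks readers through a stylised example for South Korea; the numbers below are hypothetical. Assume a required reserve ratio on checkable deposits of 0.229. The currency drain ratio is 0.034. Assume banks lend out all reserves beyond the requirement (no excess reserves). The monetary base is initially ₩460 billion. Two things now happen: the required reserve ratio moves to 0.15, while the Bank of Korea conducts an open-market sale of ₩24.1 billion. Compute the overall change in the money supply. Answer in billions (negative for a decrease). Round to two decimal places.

Before: m₁ = (1 + 0.034) / (0.229 + 0.034) ≈ 3.931559, MB₁ = 460, so M₁ = 3.931559 × 460 ≈ 1808.5171 billion.
After: m₂ = (1 + 0.034) / (0.15 + 0.034) ≈ 5.619565, MB₂ = 460 − 24.1 = 435.9, so M₂ = 5.619565 × 435.9 ≈ 2449.5684 billion.
ΔM = M₂ − M₁ = 2449.5684 − 1808.5171 = 641.0513 billion.

₩641.05 billion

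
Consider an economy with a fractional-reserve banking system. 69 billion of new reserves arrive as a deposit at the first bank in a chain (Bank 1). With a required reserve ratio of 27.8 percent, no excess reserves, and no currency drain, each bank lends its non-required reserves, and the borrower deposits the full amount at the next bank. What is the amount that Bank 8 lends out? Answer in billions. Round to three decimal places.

5.095 billion

Each bank lends a fraction (1 − rr) = 0.7220 of the deposit it receives, so Bank 8 receives 69·0.7220^7 and lends 69·0.7220^8 ≈ 5.0950 billion.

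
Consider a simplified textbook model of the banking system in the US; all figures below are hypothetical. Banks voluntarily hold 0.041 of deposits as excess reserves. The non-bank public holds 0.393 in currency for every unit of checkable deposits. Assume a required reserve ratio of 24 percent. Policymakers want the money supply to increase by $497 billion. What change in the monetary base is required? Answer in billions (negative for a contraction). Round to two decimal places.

The money multiplier is m = (1 + c) / (rr + e + c) = (1 + 0.393) / (0.24 + 0.041 + 0.393) ≈ 2.066766.
ΔMB = ΔM / m = (+497) / 2.066766 ≈ 240.4723 billion.

$240.47 billion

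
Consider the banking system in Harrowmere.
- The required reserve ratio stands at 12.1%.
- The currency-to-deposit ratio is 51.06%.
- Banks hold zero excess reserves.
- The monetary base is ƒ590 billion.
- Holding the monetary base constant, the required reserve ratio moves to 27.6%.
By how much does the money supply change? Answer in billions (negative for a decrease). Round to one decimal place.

Initially m₁ = (1 + 0.5106) / (0.121 + 0.5106) ≈ 2.39170, so M₁ = 2.39170 × 590 = 1411.103 billion.
After the change m₂ = (1 + 0.5106) / (0.276 + 0.5106) ≈ 1.92042, so M₂ = 1.92042 × 590 = 1133.0478 billion.
ΔM = M₂ − M₁ = 1133.0478 − 1411.103 = -278.0552 billion.

-278.1 billion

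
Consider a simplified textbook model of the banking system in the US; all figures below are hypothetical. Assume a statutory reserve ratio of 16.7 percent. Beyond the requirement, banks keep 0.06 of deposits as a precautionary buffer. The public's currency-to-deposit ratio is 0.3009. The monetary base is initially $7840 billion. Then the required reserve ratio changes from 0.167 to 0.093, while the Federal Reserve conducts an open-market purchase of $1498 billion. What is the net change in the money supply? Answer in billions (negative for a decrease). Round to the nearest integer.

$7443 billion

Before: m₁ = (1 + 0.3009) / (0.167 + 0.06 + 0.3009) ≈ 2.46429, MB₁ = 7840, so M₁ = 2.46429 × 7840 = 19320.0336 billion.
After: m₂ = (1 + 0.3009) / (0.093 + 0.06 + 0.3009) ≈ 2.86605, MB₂ = 7840 + 1498 = 9338, so M₂ = 2.86605 × 9338 = 26763.1749 billion.
ΔM = M₂ − M₁ = 26763.1749 − 19320.0336 = 7443.1413 billion.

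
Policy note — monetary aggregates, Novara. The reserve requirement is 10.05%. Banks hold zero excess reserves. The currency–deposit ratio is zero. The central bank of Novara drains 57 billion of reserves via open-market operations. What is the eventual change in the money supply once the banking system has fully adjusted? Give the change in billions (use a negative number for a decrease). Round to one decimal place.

-567.2 billion

The simple money multiplier is m = 1/rr = 1/0.1005 ≈ 9.9502.
An open-market sale reduces the monetary base by 57 billion, so ΔM = m × ΔMB = 9.9502 × (−57) = -567.1614 billion.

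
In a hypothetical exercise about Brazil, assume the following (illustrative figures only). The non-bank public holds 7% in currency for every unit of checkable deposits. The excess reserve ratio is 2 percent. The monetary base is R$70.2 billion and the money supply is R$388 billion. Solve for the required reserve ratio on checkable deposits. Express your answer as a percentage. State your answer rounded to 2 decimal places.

Using m = M/MB = 388/70.2 ≈ 5.527066. Since m = (1 + c)/(c + rr + e), the denominator satisfies c + rr + e = (1 + c)/m = (1 + 0.07) / 5.527066 ≈ 0.193593.
With c = 0.07 and e = 0.02, the required reserve ratio on checkable deposits is 0.193593 − 0.07 − 0.02 = 0.103593.

10.36%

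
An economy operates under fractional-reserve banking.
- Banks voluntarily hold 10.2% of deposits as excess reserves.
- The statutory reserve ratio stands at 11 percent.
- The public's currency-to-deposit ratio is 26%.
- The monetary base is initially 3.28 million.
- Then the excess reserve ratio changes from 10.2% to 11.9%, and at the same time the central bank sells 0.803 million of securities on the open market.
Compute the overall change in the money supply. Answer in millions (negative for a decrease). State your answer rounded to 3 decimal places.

-2.373 million

Before: m₁ = (1 + 0.26) / (0.11 + 0.102 + 0.26) ≈ 2.66949, MB₁ = 3.28, so M₁ = 2.66949 × 3.28 ≈ 8.7559 million.
After: m₂ = (1 + 0.26) / (0.11 + 0.119 + 0.26) ≈ 2.57669, MB₂ = 3.28 − 0.803 = 2.477, so M₂ = 2.57669 × 2.477 ≈ 6.3825 million.
ΔM = M₂ − M₁ = 6.3825 − 8.7559 = -2.3734 million.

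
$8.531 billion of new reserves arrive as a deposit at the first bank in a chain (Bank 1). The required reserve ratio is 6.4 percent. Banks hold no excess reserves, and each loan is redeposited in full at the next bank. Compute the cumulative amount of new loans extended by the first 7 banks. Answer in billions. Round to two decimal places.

$46.24 billion

Bank i lends (1 − rr)^i of the original deposit: Bank 1 lends 8.531·0.9360 ≈ 7.9850, Bank 2 lends 8.531·0.9360² ≈ 7.4740, and so on.
Summing a geometric series: total = 8.531·[0.9360·(1 − 0.9360^7) / (1 − 0.9360)] ≈ 46.2375 billion.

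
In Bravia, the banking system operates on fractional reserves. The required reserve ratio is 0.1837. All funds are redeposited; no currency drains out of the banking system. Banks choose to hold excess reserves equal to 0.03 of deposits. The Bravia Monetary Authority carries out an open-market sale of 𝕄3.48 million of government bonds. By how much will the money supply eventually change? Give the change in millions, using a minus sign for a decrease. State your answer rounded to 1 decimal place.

The money multiplier is m = 1 / (rr + e) = 1 / (0.1837 + 0.03) ≈ 4.6795.
The sale removes 3.48 million of base, so ΔM = m × ΔMB = 4.6795 × (−3.48) ≈ -16.2847 million.

-16.3 million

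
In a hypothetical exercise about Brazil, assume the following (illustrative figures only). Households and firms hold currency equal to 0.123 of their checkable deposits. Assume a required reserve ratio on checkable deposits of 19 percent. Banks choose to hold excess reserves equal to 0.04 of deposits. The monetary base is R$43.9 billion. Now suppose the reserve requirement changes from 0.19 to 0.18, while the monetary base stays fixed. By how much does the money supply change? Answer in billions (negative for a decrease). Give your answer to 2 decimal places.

Initially m₁ = (1 + 0.123) / (0.19 + 0.04 + 0.123) ≈ 3.18130, so M₁ = 3.18130 × 43.9 ≈ 139.6591 billion.
After the change m₂ = (1 + 0.123) / (0.18 + 0.04 + 0.123) ≈ 3.27405, so M₂ = 3.27405 × 43.9 ≈ 143.7308 billion.
ΔM = M₂ − M₁ = 143.7308 − 139.6591 = 4.0717 billion.

R$4.07 billion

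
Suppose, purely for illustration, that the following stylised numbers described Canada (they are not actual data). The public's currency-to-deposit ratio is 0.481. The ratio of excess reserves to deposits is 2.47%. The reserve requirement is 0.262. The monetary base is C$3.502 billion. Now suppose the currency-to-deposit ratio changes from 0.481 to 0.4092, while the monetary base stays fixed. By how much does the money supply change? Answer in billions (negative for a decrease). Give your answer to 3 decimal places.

C$0.336 billion

Initially m₁ = (1 + 0.481) / (0.262 + 0.0247 + 0.481) ≈ 1.92914, so M₁ = 1.92914 × 3.502 ≈ 6.7558 billion.
After the change m₂ = (1 + 0.4092) / (0.262 + 0.0247 + 0.4092) ≈ 2.02500, so M₂ = 2.02500 × 3.502 ≈ 7.0915 billion.
ΔM = M₂ − M₁ = 7.0915 − 6.7558 = 0.3357 billion.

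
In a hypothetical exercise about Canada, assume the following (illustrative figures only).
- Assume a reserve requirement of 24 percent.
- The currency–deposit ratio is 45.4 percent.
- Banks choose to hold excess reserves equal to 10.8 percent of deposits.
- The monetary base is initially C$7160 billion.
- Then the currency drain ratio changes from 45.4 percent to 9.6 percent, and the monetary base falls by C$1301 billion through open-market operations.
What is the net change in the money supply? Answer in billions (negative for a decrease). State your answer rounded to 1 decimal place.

C$1481.9 billion

Before: m₁ = (1 + 0.454) / (0.24 + 0.108 + 0.454) ≈ 1.812968, MB₁ = 7160, so M₁ = 1.812968 × 7160 ≈ 12980.8509 billion.
After: m₂ = (1 + 0.096) / (0.24 + 0.108 + 0.096) ≈ 2.468468, MB₂ = 7160 − 1301 = 5859, so M₂ = 2.468468 × 5859 ≈ 14462.754 billion.
ΔM = M₂ − M₁ = 14462.754 − 12980.8509 = 1481.9031 billion.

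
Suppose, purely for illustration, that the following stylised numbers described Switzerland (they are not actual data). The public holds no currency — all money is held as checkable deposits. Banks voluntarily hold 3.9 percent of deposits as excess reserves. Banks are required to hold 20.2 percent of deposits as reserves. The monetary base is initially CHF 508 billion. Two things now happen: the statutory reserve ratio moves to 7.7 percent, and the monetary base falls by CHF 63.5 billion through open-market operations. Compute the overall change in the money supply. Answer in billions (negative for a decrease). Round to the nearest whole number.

Before: m₁ = 1 / (0.202 + 0.039) ≈ 4.1494, MB₁ = 508, so M₁ = 4.1494 × 508 = 2107.8952 billion.
After: m₂ = 1 / (0.077 + 0.039) ≈ 8.6207, MB₂ = 508 − 63.5 = 444.5, so M₂ = 8.6207 × 444.5 ≈ 3831.9011 billion.
ΔM = M₂ − M₁ = 3831.9011 − 2107.8952 = 1724.0059 billion.

CHF 1724 billion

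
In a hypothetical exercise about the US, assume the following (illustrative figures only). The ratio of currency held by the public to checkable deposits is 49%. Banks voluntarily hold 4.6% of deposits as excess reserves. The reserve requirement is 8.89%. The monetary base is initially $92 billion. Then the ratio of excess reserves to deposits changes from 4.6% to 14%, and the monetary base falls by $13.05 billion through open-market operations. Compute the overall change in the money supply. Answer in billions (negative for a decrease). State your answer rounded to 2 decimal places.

Before: m₁ = (1 + 0.49) / (0.0889 + 0.046 + 0.49) ≈ 2.38438, MB₁ = 92, so M₁ = 2.38438 × 92 ≈ 219.363 billion.
After: m₂ = (1 + 0.49) / (0.0889 + 0.14 + 0.49) ≈ 2.07261, MB₂ = 92 − 13.05 = 78.95, so M₂ = 2.07261 × 78.95 ≈ 163.6326 billion.
ΔM = M₂ − M₁ = 163.6326 − 219.363 = -55.7304 billion.

-55.73 billion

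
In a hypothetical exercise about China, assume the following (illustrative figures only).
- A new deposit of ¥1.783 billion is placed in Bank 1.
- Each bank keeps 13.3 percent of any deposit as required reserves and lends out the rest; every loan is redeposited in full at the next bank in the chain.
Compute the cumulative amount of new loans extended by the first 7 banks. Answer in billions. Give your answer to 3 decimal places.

¥7.343 billion

Bank i lends (1 − rr)^i of the original deposit: Bank 1 lends 1.783·0.8670 ≈ 1.5459, Bank 2 lends 1.783·0.8670² ≈ 1.3403, and so on.
Summing a geometric series: total = 1.783·[0.8670·(1 − 0.8670^7) / (1 − 0.8670)] ≈ 7.3429 billion.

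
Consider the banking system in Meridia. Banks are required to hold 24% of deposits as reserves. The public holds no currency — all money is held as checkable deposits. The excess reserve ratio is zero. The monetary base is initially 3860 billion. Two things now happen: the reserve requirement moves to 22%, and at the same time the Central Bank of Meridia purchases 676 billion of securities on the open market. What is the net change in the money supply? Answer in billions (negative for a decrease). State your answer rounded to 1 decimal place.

4534.8 billion

Before: m₁ = 1 / (0.24) ≈ 4.166667, MB₁ = 3860, so M₁ = 4.166667 × 3860 ≈ 16083.3346 billion.
After: m₂ = 1 / (0.22) ≈ 4.545455, MB₂ = 3860 + 676 = 4536, so M₂ = 4.545455 × 4536 ≈ 20618.1839 billion.
ΔM = M₂ − M₁ = 20618.1839 − 16083.3346 = 4534.8493 billion.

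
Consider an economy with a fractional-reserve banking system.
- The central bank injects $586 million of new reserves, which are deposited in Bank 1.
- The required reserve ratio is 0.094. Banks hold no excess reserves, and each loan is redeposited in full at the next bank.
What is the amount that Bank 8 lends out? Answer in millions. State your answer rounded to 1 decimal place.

Each bank lends a fraction (1 − rr) = 0.9060 of the deposit it receives, so Bank 8 receives 586·0.9060^7 and lends 586·0.9060^8 ≈ 266.0255 million.

$266.0 million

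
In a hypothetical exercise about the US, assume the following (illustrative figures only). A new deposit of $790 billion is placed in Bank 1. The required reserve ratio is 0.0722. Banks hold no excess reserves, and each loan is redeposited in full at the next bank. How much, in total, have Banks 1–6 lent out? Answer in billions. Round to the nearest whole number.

Bank i lends (1 − rr)^i of the original deposit: Bank 1 lends 790·0.9278 = 732.9620, Bank 2 lends 790·0.9278² ≈ 680.0421, and so on.
Summing a geometric series: total = 790·[0.9278·(1 − 0.9278^6) / (1 − 0.9278)] ≈ 3676.3706 billion.

$3676 billion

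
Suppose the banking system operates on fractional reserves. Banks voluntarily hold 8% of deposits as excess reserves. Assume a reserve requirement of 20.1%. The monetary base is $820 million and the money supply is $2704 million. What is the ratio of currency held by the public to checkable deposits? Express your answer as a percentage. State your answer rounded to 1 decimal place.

Using m = M/MB = 2704/820 ≈ 3.297561. From m = (1 + c)/(c + rr + e), rearranging gives 1 + c = m·(c + rr + e), so c·(1 − m) = m·(rr + e) − 1.
Hence c = [m·(rr + e) − 1]/(1 − m) = [3.297561 × (0.201 + 0.08) − 1] / (1 − 3.297561) ≈ 0.031941.

3.2%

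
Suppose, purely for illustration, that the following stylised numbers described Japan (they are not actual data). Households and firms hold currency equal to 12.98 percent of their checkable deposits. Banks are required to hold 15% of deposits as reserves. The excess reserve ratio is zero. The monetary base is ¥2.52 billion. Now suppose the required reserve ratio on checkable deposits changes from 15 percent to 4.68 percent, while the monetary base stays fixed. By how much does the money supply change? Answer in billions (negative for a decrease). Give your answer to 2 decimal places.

¥5.95 billion

Initially m₁ = (1 + 0.1298) / (0.15 + 0.1298) ≈ 4.0379, so M₁ = 4.0379 × 2.52 ≈ 10.1755 billion.
After the change m₂ = (1 + 0.1298) / (0.0468 + 0.1298) ≈ 6.3975, so M₂ = 6.3975 × 2.52 = 16.1217 billion.
ΔM = M₂ − M₁ = 16.1217 − 10.1755 = 5.9462 billion.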